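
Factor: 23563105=5^1*17^1*277213^1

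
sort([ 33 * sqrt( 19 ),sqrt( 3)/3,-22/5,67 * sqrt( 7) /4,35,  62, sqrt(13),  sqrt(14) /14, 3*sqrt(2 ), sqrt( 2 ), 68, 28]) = [-22/5,sqrt(14)/14,  sqrt(3 )/3, sqrt( 2 ), sqrt(13), 3*sqrt(2), 28, 35,67 * sqrt ( 7 ) /4, 62,68,33* sqrt( 19)]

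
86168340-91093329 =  - 4924989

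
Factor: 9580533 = 3^1 *3193511^1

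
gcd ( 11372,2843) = 2843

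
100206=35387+64819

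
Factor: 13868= 2^2*3467^1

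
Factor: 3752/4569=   2^3*3^( - 1 ) *7^1*  67^1*1523^( - 1)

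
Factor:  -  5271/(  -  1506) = 7/2= 2^(-1)*7^1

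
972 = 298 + 674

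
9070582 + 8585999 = 17656581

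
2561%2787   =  2561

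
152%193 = 152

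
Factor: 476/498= 2^1*3^(- 1)*7^1*17^1*83^( - 1) = 238/249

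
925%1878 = 925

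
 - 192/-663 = 64/221 = 0.29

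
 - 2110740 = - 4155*508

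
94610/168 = 563 + 13/84 = 563.15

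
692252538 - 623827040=68425498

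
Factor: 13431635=5^1*7^2*73^1 * 751^1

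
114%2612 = 114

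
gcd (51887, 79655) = 89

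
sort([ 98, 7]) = [7, 98] 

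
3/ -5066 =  - 1+5063/5066=   -0.00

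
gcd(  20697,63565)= 1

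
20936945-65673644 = -44736699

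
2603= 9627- 7024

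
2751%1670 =1081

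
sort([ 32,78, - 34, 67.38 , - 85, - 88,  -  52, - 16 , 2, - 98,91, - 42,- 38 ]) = [ - 98, - 88 , - 85,-52,-42, - 38, - 34, - 16,2, 32, 67.38,78,91]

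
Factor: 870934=2^1*359^1* 1213^1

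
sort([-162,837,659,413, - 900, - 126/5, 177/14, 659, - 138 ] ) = [ - 900,  -  162, - 138, - 126/5, 177/14,413, 659,659,837] 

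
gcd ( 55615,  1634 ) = 1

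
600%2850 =600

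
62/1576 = 31/788 = 0.04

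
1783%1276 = 507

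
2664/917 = 2664/917 = 2.91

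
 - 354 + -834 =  - 1188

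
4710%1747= 1216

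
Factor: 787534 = 2^1*11^1*35797^1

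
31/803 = 31/803 = 0.04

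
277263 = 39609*7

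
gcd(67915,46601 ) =1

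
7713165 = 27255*283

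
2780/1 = 2780 = 2780.00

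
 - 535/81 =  - 7 +32/81 =- 6.60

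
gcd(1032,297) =3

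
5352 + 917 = 6269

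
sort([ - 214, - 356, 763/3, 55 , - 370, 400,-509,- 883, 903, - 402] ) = [ - 883, - 509, - 402, -370,-356,-214,55, 763/3,400, 903]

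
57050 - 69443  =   - 12393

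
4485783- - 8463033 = 12948816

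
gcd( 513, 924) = 3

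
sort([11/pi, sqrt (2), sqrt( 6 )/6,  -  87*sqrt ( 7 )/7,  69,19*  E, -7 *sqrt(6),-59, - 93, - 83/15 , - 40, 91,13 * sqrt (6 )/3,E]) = [ - 93,-59, - 40, - 87*sqrt( 7 ) /7,-7*sqrt ( 6), - 83/15,sqrt( 6)/6,sqrt(2 ),E , 11/pi,  13*sqrt ( 6)/3,19 * E, 69, 91] 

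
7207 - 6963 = 244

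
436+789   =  1225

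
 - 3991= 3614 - 7605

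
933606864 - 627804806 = 305802058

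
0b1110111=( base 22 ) 59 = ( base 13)92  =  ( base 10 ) 119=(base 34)3H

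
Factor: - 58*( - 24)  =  1392 = 2^4*3^1*29^1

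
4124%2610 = 1514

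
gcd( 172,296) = 4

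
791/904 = 7/8 = 0.88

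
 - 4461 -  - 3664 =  - 797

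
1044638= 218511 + 826127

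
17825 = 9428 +8397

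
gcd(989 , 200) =1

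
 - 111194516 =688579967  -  799774483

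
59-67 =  - 8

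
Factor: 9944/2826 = 4972/1413 = 2^2 * 3^( - 2) * 11^1*113^1 * 157^( - 1 ) 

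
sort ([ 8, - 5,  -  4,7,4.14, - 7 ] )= [ - 7, - 5,-4,4.14,7,  8 ]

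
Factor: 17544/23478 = 2^2*7^( - 1)*13^( - 1) * 17^1 = 68/91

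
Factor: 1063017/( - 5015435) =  - 3^3*5^(- 1 )*39371^1* 1003087^( - 1 ) 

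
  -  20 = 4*( - 5)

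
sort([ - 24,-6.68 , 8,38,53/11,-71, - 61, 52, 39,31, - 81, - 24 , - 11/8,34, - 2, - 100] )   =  [ - 100, - 81, - 71, - 61, - 24, - 24, - 6.68,-2, - 11/8, 53/11, 8, 31,34,  38, 39, 52 ] 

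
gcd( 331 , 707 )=1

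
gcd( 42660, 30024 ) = 108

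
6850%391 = 203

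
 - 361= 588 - 949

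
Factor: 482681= 17^1*28393^1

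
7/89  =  7/89 =0.08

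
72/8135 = 72/8135 = 0.01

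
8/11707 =8/11707= 0.00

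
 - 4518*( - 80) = 361440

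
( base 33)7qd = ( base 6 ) 103154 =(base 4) 2010232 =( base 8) 20456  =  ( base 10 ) 8494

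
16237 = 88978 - 72741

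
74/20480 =37/10240 = 0.00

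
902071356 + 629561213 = 1531632569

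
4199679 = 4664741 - 465062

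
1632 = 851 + 781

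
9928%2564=2236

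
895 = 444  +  451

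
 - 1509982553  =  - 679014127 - 830968426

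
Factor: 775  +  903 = 1678=2^1*839^1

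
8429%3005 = 2419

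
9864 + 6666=16530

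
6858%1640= 298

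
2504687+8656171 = 11160858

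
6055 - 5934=121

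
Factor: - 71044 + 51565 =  - 19479 = - 3^1*43^1*151^1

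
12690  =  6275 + 6415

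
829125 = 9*92125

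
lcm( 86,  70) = 3010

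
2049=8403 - 6354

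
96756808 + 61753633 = 158510441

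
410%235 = 175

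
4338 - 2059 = 2279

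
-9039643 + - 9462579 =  - 18502222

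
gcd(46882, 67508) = 2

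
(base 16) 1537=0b1010100110111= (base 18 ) GDD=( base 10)5431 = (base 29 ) 6D8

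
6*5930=35580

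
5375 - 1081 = 4294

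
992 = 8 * 124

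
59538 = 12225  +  47313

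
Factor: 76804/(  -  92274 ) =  - 422/507 =- 2^1*3^(  -  1 ) * 13^(  -  2 )*211^1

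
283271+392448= 675719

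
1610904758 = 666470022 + 944434736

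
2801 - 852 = 1949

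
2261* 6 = 13566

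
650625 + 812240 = 1462865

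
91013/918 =91013/918 = 99.14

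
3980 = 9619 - 5639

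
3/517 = 3/517 = 0.01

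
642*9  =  5778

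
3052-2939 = 113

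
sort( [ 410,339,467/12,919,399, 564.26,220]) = [467/12,220,339, 399,410,564.26 , 919] 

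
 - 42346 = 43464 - 85810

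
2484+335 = 2819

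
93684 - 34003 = 59681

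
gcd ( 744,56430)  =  6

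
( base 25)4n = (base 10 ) 123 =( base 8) 173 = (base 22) 5D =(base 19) 69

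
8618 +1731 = 10349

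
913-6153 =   -  5240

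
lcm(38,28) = 532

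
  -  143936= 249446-393382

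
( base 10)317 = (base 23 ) DI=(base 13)1B5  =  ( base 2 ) 100111101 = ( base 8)475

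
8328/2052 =694/171 =4.06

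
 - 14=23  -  37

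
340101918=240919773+99182145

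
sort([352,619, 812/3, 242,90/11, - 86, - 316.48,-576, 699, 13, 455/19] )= [ - 576,-316.48,-86, 90/11, 13,455/19, 242, 812/3, 352,619, 699]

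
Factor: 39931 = 73^1*547^1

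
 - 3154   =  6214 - 9368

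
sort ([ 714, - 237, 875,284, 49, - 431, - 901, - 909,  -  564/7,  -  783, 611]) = [ - 909,-901,-783,-431, -237 , - 564/7, 49, 284, 611,714, 875]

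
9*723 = 6507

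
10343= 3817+6526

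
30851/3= 10283 + 2/3 = 10283.67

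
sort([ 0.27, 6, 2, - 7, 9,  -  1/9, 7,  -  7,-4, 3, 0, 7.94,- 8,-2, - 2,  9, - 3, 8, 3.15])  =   [ - 8,  -  7, - 7, - 4, - 3, -2,  -  2,-1/9 , 0,0.27,2, 3, 3.15, 6, 7, 7.94, 8,9, 9 ]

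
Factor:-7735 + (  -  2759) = - 2^1*3^2*11^1 * 53^1 = - 10494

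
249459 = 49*5091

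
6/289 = 6/289 = 0.02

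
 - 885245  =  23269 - 908514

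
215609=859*251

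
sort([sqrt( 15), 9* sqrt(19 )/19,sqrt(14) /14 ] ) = [ sqrt(14 ) /14,9*sqrt(19)/19 , sqrt (15)]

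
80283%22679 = 12246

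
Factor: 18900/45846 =2^1*3^( - 1 )*5^2*7^1*283^(-1) =350/849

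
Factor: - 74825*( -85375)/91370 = 1277636875/18274 = 2^( - 1)*5^4*41^1*73^1*683^1*9137^( - 1)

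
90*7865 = 707850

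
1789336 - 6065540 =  - 4276204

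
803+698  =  1501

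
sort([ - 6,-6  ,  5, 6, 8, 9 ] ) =[-6,-6 , 5,  6, 8,  9] 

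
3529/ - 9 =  - 393+8/9 = - 392.11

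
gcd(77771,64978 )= 1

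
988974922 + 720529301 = 1709504223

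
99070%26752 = 18814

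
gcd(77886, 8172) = 18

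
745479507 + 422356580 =1167836087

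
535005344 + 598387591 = 1133392935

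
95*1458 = 138510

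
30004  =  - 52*( - 577) 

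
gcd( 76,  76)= 76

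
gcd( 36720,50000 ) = 80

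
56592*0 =0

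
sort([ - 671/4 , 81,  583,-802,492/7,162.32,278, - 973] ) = [ - 973, - 802, - 671/4,492/7,81,162.32,278,583]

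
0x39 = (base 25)27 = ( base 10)57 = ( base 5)212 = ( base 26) 25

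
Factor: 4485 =3^1*5^1*13^1*23^1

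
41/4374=41/4374 = 0.01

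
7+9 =16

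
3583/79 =3583/79 = 45.35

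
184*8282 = 1523888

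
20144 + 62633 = 82777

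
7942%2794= 2354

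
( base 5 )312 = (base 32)2I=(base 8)122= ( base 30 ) 2M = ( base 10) 82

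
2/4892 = 1/2446 = 0.00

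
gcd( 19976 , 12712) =1816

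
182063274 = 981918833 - 799855559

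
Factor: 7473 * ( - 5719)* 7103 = -303568631961 = -  3^1*7^1*19^1*43^1*47^1*53^1*7103^1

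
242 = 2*121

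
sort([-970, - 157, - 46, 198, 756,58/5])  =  [ - 970 ,-157, - 46,58/5,198 , 756 ]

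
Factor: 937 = 937^1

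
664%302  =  60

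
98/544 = 49/272 = 0.18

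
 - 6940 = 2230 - 9170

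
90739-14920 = 75819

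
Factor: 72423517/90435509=2341^1*4079^(-1)*22171^( - 1 )*30937^1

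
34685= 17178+17507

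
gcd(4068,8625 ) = 3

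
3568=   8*446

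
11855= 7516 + 4339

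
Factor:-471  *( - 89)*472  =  19785768 = 2^3*3^1* 59^1*89^1*157^1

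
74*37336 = 2762864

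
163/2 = 163/2 = 81.50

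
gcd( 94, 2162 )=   94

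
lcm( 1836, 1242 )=42228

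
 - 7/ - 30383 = 7/30383 = 0.00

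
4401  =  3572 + 829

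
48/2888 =6/361 = 0.02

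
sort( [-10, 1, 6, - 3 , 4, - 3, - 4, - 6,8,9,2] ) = [ - 10,-6, - 4,-3,  -  3, 1, 2, 4, 6, 8,9 ] 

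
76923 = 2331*33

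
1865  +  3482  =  5347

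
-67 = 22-89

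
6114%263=65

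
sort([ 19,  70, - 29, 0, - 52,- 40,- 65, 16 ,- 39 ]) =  [ -65, - 52, - 40,- 39, - 29, 0,16, 19,70 ]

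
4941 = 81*61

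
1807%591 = 34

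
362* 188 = 68056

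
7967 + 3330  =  11297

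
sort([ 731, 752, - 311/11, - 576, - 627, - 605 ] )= [- 627,-605 , - 576, - 311/11, 731,752] 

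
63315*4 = 253260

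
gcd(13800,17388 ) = 276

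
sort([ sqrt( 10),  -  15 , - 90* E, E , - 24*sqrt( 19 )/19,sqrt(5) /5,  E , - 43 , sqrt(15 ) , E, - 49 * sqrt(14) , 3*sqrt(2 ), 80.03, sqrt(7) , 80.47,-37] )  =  [ - 90*E , - 49*sqrt ( 14), - 43, - 37, -15 , - 24*sqrt(19)/19,sqrt(5 ) /5 , sqrt(7),E,E, E,sqrt(10), sqrt (15),3*sqrt(2),  80.03 , 80.47]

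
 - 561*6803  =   - 3816483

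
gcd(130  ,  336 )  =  2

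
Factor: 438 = 2^1*3^1 * 73^1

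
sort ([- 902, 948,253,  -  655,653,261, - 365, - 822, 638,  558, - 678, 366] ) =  [ - 902,  -  822, - 678, - 655, - 365, 253, 261,366  ,  558,638,653 , 948]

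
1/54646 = 1/54646 = 0.00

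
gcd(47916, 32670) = 2178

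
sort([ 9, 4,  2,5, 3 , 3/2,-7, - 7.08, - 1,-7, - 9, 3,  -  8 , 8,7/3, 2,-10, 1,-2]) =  [ - 10, - 9, - 8,  -  7.08,-7,-7, - 2, - 1,1, 3/2, 2, 2,7/3,3, 3, 4, 5,8, 9 ]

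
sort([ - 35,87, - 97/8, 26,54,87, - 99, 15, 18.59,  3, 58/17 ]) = [ - 99, - 35, - 97/8, 3,58/17,15, 18.59, 26, 54 , 87,87]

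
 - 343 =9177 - 9520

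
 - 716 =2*(-358)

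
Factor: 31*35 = 5^1*7^1*31^1 = 1085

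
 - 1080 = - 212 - 868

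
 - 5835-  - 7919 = 2084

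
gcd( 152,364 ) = 4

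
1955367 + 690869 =2646236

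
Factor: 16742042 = 2^1*17^1*492413^1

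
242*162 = 39204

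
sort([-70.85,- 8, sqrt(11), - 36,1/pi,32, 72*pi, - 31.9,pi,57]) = [ - 70.85, - 36,-31.9, - 8,1/pi, pi,sqrt ( 11), 32, 57,72*pi ]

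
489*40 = 19560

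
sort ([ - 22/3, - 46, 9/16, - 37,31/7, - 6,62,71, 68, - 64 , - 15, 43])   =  [ - 64, - 46, - 37, - 15, - 22/3 , - 6,9/16,31/7,43, 62,68,71] 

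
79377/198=400 +59/66 = 400.89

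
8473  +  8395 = 16868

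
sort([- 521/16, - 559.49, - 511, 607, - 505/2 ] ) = [-559.49, - 511, - 505/2,  -  521/16, 607 ]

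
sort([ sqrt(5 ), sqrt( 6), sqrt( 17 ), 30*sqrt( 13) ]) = [ sqrt(5), sqrt( 6), sqrt(17 ), 30*sqrt(13)]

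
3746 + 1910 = 5656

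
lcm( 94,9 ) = 846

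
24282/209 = 1278/11 =116.18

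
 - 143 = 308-451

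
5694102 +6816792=12510894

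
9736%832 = 584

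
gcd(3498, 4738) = 2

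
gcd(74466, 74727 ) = 9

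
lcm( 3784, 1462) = 64328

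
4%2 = 0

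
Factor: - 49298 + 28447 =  - 20851 =- 29^1*719^1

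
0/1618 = 0 = 0.00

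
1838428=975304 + 863124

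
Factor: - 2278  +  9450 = 2^2 * 11^1*163^1= 7172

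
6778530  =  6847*990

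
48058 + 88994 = 137052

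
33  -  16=17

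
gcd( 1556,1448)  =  4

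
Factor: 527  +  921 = 2^3 * 181^1=1448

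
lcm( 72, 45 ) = 360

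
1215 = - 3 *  ( - 405 ) 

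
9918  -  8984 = 934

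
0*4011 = 0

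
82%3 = 1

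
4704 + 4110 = 8814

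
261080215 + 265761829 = 526842044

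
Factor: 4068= 2^2*3^2*113^1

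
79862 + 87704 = 167566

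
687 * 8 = 5496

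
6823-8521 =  - 1698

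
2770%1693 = 1077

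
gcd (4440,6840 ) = 120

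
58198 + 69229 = 127427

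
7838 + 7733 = 15571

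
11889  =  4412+7477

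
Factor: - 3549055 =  - 5^1*653^1*1087^1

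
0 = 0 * 404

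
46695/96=486 + 13/32 = 486.41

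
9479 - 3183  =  6296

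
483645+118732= 602377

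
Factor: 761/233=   233^(-1 )*761^1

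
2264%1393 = 871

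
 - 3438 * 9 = - 30942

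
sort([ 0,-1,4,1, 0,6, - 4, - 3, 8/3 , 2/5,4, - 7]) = [ - 7, - 4,-3,-1, 0, 0,2/5,1,8/3,4,4,6] 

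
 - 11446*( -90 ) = 1030140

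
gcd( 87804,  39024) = 9756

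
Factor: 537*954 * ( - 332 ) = -170082936 = - 2^3* 3^3*53^1 *83^1*179^1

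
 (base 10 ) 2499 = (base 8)4703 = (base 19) 6ha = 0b100111000011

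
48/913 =48/913 =0.05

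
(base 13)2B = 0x25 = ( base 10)37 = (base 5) 122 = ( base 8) 45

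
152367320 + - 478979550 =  - 326612230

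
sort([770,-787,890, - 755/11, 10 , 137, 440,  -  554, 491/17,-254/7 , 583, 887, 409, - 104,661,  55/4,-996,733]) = [-996, - 787, - 554,-104, - 755/11,-254/7, 10, 55/4, 491/17,137,409, 440,  583,661,733, 770, 887,  890 ]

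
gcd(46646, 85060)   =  2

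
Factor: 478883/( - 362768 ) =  - 2^(-4 ) * 7^( - 1 ) *23^1*41^(-1)  *  47^1 * 79^( - 1) * 443^1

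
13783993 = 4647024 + 9136969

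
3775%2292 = 1483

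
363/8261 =33/751 = 0.04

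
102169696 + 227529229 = 329698925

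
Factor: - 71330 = -2^1*5^1*7^1 *1019^1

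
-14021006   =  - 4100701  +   - 9920305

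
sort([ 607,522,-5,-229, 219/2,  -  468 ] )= [ - 468,  -  229, - 5 , 219/2, 522,607] 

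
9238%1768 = 398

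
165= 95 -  - 70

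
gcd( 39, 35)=1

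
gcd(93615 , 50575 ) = 5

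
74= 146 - 72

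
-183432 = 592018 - 775450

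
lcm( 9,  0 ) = 0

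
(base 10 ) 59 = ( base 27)25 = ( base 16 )3b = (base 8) 73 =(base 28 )23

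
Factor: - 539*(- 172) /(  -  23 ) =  - 92708/23 = - 2^2*7^2*11^1*23^( - 1 )*43^1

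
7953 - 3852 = 4101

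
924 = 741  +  183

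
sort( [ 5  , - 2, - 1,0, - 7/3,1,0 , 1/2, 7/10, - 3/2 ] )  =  [ - 7/3, - 2,-3/2,-1  ,  0, 0, 1/2 , 7/10,1,5]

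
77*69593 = 5358661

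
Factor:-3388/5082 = - 2^1 * 3^( - 1 ) = -  2/3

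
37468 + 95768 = 133236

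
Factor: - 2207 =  - 2207^1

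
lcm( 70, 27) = 1890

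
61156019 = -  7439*( - 8221)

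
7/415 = 7/415 = 0.02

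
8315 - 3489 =4826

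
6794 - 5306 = 1488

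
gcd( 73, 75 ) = 1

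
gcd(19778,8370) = 62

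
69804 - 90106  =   - 20302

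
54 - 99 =-45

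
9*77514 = 697626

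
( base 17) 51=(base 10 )86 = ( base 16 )56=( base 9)105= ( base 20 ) 46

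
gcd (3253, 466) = 1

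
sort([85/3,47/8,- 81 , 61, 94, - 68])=[ - 81 , - 68 , 47/8, 85/3, 61, 94] 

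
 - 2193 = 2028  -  4221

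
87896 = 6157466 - 6069570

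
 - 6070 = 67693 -73763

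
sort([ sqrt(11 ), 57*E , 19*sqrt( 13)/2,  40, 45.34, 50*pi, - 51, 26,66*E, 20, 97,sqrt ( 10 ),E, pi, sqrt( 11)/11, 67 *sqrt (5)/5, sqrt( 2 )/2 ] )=[ - 51, sqrt( 11) /11,sqrt( 2) /2,E, pi,sqrt( 10 ), sqrt(11),  20, 26, 67*sqrt(5)/5,  19*sqrt( 13)/2, 40, 45.34, 97, 57*E , 50*pi,66*E]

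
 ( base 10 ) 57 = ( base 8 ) 71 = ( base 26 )25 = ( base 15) 3C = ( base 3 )2010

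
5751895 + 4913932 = 10665827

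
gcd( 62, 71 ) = 1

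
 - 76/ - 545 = 76/545 = 0.14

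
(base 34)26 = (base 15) 4E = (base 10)74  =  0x4a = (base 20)3e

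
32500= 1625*20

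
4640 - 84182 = -79542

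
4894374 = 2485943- - 2408431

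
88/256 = 11/32 = 0.34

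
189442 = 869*218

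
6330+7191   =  13521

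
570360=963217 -392857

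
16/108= 4/27  =  0.15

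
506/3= 506/3 =168.67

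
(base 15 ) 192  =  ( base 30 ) c2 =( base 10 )362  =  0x16a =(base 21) h5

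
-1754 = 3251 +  - 5005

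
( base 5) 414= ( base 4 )1231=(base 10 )109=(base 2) 1101101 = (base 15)74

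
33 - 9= 24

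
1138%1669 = 1138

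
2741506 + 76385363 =79126869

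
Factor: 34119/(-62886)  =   - 51/94 = - 2^( - 1 )*3^1*17^1*47^(  -  1) 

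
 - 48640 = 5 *( - 9728)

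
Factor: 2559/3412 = 2^(  -  2)*3^1= 3/4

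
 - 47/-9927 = 47/9927 = 0.00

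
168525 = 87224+81301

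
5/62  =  5/62= 0.08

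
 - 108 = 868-976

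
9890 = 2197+7693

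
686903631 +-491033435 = 195870196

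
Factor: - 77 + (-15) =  - 2^2 * 23^1 = -  92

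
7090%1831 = 1597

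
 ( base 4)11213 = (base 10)359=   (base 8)547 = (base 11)2a7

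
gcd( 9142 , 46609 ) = 1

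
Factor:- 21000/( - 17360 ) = 2^ ( - 1)*3^1*5^2*31^( - 1 ) = 75/62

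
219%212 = 7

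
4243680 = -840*( - 5052) 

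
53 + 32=85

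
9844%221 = 120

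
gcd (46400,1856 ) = 1856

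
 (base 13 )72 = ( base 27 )3C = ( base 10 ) 93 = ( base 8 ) 135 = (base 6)233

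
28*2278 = 63784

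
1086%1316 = 1086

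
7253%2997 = 1259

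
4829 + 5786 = 10615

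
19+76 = 95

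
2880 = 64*45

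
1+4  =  5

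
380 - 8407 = -8027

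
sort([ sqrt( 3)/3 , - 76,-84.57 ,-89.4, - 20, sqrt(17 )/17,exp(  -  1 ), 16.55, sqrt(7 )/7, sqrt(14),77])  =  [-89.4, - 84.57, - 76,-20,sqrt( 17)/17,exp( - 1),sqrt(7) /7 , sqrt(3) /3, sqrt( 14), 16.55, 77]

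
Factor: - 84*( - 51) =2^2*3^2*7^1*17^1 = 4284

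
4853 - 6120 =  - 1267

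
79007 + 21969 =100976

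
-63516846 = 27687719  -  91204565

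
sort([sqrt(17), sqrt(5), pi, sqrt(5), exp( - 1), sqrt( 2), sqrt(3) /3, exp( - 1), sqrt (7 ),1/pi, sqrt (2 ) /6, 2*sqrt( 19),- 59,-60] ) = [-60, - 59, sqrt( 2) /6, 1/pi,  exp( - 1 ),  exp( - 1),sqrt ( 3 ) /3, sqrt(2 ), sqrt( 5), sqrt(5),sqrt(7), pi,sqrt(17), 2*sqrt( 19 )]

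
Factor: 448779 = 3^1*227^1*659^1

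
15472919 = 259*59741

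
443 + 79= 522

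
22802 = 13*1754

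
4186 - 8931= -4745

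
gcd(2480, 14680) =40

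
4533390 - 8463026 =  - 3929636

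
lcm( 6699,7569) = 582813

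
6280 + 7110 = 13390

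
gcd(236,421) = 1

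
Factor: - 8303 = - 19^2*23^1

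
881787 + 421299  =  1303086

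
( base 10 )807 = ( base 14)419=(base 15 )38c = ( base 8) 1447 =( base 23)1C2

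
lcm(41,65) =2665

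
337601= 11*30691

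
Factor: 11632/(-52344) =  - 2/9 = -  2^1*3^ (  -  2)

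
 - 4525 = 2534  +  -7059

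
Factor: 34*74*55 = 138380 = 2^2 * 5^1 *11^1*17^1*37^1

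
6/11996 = 3/5998 = 0.00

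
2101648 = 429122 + 1672526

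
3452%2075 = 1377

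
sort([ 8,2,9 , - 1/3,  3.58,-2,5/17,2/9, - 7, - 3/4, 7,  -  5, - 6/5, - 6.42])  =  [ - 7, - 6.42,- 5, - 2, -6/5,-3/4,  -  1/3, 2/9,5/17,2, 3.58, 7, 8, 9]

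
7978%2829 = 2320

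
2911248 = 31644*92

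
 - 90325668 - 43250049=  - 133575717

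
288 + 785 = 1073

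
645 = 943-298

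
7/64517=7/64517 =0.00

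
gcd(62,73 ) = 1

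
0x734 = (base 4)130310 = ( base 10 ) 1844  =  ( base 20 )4c4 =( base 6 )12312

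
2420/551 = 4 + 216/551 =4.39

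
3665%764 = 609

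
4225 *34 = 143650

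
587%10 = 7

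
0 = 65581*0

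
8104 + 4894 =12998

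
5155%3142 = 2013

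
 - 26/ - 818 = 13/409= 0.03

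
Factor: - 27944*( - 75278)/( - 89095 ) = - 2103568432/89095 = - 2^4*5^( - 1 ) * 7^2 * 19^1*103^(-1 )*173^( - 1)*283^1* 499^1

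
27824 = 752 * 37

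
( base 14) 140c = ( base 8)6724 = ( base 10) 3540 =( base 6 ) 24220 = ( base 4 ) 313110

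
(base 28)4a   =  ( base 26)4I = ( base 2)1111010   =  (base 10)122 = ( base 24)52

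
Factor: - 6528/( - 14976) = 3^( - 1)*13^( - 1)*17^1 = 17/39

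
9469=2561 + 6908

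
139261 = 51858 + 87403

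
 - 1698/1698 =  - 1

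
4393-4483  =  -90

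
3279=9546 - 6267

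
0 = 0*4646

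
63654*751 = 47804154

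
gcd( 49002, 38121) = 3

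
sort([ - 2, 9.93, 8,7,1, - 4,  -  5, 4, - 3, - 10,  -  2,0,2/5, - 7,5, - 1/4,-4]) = [ - 10, - 7, - 5 , - 4, - 4, - 3, - 2, - 2, - 1/4,0,2/5,1, 4,5,7, 8,9.93]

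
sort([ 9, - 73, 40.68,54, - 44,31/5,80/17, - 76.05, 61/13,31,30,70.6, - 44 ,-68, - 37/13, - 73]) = [ - 76.05, -73,  -  73, - 68, -44, - 44, - 37/13,61/13,80/17, 31/5,9, 30,31, 40.68,54,70.6]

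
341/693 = 31/63 = 0.49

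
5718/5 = 5718/5 = 1143.60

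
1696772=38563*44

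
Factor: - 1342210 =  - 2^1*5^1*79^1*1699^1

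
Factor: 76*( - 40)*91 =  - 2^5*5^1 *7^1*13^1*19^1 = -276640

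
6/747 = 2/249 = 0.01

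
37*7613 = 281681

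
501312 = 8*62664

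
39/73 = 39/73 = 0.53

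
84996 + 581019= 666015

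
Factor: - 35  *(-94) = 3290  =  2^1 * 5^1* 7^1*47^1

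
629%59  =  39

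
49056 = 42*1168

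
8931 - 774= 8157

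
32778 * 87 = 2851686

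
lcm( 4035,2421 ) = 12105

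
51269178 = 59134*867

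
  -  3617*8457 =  - 30588969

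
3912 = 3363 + 549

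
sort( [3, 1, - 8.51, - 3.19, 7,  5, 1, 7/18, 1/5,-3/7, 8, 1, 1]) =[-8.51, - 3.19,  -  3/7,1/5,7/18, 1, 1,1,1,3,5, 7,8 ] 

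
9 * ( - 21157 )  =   - 190413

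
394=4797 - 4403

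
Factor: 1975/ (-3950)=-1/2 = - 2^(-1)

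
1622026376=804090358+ 817936018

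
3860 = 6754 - 2894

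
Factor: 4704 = 2^5 *3^1*7^2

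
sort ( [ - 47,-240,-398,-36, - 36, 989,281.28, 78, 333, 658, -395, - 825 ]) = [ - 825, - 398, - 395 ,-240 , - 47, - 36 , - 36, 78, 281.28 , 333, 658,989]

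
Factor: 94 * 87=2^1*3^1*29^1*47^1 = 8178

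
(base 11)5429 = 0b1110000000010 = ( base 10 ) 7170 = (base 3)100211120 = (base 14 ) 2882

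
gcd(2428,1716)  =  4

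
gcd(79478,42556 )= 2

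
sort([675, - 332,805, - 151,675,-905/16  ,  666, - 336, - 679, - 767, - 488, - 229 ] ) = [ - 767 , - 679 , - 488, - 336,- 332, - 229, - 151,- 905/16, 666 , 675, 675,805 ] 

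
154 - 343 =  - 189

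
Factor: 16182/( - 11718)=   -  3^ ( - 1)* 7^ (  -  1)*29^1 = -29/21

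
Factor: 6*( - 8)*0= 0 = 0^1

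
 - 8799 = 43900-52699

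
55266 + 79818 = 135084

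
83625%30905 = 21815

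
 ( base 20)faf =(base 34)5cr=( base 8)14107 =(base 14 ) 239d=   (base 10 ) 6215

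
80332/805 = 11476/115 = 99.79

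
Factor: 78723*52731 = 4151142513 = 3^7*7^1* 31^1 * 8747^1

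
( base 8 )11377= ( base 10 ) 4863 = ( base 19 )D8I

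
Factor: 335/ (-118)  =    -  2^( - 1) * 5^1*59^(-1 )*67^1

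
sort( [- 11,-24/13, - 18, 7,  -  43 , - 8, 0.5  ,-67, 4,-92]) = [-92, - 67,  -  43, - 18,- 11,-8,-24/13,  0.5, 4, 7]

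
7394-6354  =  1040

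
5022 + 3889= 8911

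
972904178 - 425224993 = 547679185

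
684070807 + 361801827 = 1045872634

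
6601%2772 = 1057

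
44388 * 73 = 3240324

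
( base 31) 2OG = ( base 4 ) 221322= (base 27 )3I9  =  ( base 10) 2682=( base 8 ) 5172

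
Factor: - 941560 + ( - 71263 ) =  - 1012823 = -7^1 * 41^1 * 3529^1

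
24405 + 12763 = 37168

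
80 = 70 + 10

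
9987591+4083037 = 14070628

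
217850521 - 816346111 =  - 598495590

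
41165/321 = 41165/321=128.24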